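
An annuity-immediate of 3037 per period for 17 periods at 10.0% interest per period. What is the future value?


FV = PMT * ((1+i)^n - 1) / i
= 3037 * ((1.1)^17 - 1) / 0.1
= 3037 * (5.05447 - 1) / 0.1
= 123134.2626


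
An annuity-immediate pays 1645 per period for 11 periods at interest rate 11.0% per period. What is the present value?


PV = PMT * (1 - (1+i)^(-n)) / i
= 1645 * (1 - (1+0.11)^(-11)) / 0.11
= 1645 * (1 - 0.317283) / 0.11
= 1645 * 6.206515
= 10209.7177


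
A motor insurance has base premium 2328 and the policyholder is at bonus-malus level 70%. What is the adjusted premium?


adjusted = base * BM_level / 100
= 2328 * 70 / 100
= 2328 * 0.7
= 1629.6


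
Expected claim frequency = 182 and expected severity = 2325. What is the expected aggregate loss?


E[S] = E[N] * E[X]
= 182 * 2325
= 423150


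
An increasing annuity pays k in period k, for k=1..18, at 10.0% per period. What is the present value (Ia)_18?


(Ia)_n = sum_{k=1}^{n} k * v^k, v = 1/(1+i)
v = 0.909091
Sum computed term by term:
(Ia)_18 = 57.841


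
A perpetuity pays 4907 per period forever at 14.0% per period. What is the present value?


PV = PMT / i
= 4907 / 0.14
= 35050.0


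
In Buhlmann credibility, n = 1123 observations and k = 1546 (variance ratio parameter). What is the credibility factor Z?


Z = n / (n + k)
= 1123 / (1123 + 1546)
= 1123 / 2669
= 0.4208


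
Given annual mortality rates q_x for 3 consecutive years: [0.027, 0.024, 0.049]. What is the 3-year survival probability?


p_k = 1 - q_k for each year
Survival = product of (1 - q_k)
= 0.973 * 0.976 * 0.951
= 0.9031


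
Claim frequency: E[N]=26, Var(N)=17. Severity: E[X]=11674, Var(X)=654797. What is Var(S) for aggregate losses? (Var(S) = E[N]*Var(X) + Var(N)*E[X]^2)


Var(S) = E[N]*Var(X) + Var(N)*E[X]^2
= 26*654797 + 17*11674^2
= 17024722 + 2316798692
= 2.3338e+09


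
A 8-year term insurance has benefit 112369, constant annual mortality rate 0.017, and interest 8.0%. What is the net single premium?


NSP = benefit * sum_{k=0}^{n-1} k_p_x * q * v^(k+1)
With constant q=0.017, v=0.925926
Sum = 0.092708
NSP = 112369 * 0.092708
= 10417.5134


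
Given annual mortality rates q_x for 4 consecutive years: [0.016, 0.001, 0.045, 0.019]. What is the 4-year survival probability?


p_k = 1 - q_k for each year
Survival = product of (1 - q_k)
= 0.984 * 0.999 * 0.955 * 0.981
= 0.9209


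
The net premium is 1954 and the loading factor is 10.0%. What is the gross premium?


Gross = net * (1 + loading)
= 1954 * (1 + 0.1)
= 1954 * 1.1
= 2149.4


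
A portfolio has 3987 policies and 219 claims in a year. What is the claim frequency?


frequency = claims / policies
= 219 / 3987
= 0.0549


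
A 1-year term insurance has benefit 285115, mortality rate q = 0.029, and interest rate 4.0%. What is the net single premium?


NSP = benefit * q * v
v = 1/(1+i) = 0.961538
NSP = 285115 * 0.029 * 0.961538
= 7950.3221


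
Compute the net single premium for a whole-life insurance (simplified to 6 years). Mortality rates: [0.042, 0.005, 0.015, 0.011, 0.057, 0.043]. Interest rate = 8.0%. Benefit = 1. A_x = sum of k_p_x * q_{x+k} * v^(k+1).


v = 0.925926
Year 0: k_p_x=1.0, q=0.042, term=0.038889
Year 1: k_p_x=0.958, q=0.005, term=0.004107
Year 2: k_p_x=0.95321, q=0.015, term=0.01135
Year 3: k_p_x=0.938912, q=0.011, term=0.007591
Year 4: k_p_x=0.928584, q=0.057, term=0.036023
Year 5: k_p_x=0.875655, q=0.043, term=0.023728
A_x = 0.1217


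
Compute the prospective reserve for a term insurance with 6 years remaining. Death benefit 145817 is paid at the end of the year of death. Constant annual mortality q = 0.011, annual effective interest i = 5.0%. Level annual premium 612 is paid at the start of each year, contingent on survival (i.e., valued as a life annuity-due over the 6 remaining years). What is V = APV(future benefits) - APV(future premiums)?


v = 1/(1+i) = 0.952381
APV(future benefits) per unit = sum_{k=0}^{5} k_p_x * q * v^(k+1) = 0.054405
APV(future benefits) = 145817 * 0.054405 = 7933.1656
Life annuity-due factor ä_{x:6} = sum_{k=0}^{5} k_p_x * v^k = 5.193199
APV(future premiums) = 612 * 5.193199 = 3178.2379
V = 7933.1656 - 3178.2379
= 4754.9277


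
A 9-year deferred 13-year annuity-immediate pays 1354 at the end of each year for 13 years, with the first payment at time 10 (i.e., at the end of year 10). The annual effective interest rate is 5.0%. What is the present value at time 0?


PV at time 9 of the 13-year annuity-immediate:
a_n = 1354 * (1-(1+0.05)^(-13))/0.05 = 12718.8978
Discount back 9 years to time 0:
PV = 12718.8978 * (1+0.05)^(-9)
= 12718.8978 * 0.644609
= 8198.7149


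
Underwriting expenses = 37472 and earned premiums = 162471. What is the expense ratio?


Expense ratio = expenses / premiums
= 37472 / 162471
= 0.2306


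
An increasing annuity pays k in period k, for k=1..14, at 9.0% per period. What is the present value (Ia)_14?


(Ia)_n = sum_{k=1}^{n} k * v^k, v = 1/(1+i)
v = 0.917431
Sum computed term by term:
(Ia)_14 = 47.7495


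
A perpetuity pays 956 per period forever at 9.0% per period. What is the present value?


PV = PMT / i
= 956 / 0.09
= 10622.2222


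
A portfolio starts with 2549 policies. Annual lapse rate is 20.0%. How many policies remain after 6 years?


remaining = initial * (1 - lapse)^years
= 2549 * (1 - 0.2)^6
= 2549 * 0.262144
= 668.2051


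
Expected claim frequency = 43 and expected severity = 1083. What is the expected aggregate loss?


E[S] = E[N] * E[X]
= 43 * 1083
= 46569


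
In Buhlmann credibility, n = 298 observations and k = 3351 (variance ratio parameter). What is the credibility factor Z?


Z = n / (n + k)
= 298 / (298 + 3351)
= 298 / 3649
= 0.0817


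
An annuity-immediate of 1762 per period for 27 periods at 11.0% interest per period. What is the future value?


FV = PMT * ((1+i)^n - 1) / i
= 1762 * ((1.11)^27 - 1) / 0.11
= 1762 * (16.73865 - 1) / 0.11
= 252104.5565


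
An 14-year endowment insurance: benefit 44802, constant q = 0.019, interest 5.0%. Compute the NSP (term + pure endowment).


Term component = 7573.3741
Pure endowment = 14_p_x * v^14 * benefit = 0.76448 * 0.505068 * 44802 = 17298.6941
NSP = 24872.0682


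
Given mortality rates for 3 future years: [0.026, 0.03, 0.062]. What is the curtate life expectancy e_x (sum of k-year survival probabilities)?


e_x = sum_{k=1}^{n} k_p_x
k_p_x values:
  1_p_x = 0.974
  2_p_x = 0.94478
  3_p_x = 0.886204
e_x = 2.805


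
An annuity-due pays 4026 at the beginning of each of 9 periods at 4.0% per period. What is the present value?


PV_due = PMT * (1-(1+i)^(-n))/i * (1+i)
PV_immediate = 29934.6451
PV_due = 29934.6451 * 1.04
= 31132.0309


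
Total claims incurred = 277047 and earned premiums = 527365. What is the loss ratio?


Loss ratio = claims / premiums
= 277047 / 527365
= 0.5253


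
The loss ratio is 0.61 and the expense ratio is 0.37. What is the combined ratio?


Combined ratio = loss ratio + expense ratio
= 0.61 + 0.37
= 0.98


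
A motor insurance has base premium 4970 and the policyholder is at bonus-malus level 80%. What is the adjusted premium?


adjusted = base * BM_level / 100
= 4970 * 80 / 100
= 4970 * 0.8
= 3976.0


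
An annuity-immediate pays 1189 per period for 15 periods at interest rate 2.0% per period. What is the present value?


PV = PMT * (1 - (1+i)^(-n)) / i
= 1189 * (1 - (1+0.02)^(-15)) / 0.02
= 1189 * (1 - 0.743015) / 0.02
= 1189 * 12.849264
= 15277.7743


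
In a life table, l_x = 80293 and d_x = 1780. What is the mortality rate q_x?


q_x = d_x / l_x
= 1780 / 80293
= 0.0222


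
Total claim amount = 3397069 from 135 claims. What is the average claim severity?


severity = total / number
= 3397069 / 135
= 25163.4741


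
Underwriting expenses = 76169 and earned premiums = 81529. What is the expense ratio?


Expense ratio = expenses / premiums
= 76169 / 81529
= 0.9343


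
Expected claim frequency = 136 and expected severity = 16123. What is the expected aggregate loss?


E[S] = E[N] * E[X]
= 136 * 16123
= 2.1927e+06


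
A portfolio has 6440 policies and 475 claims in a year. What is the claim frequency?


frequency = claims / policies
= 475 / 6440
= 0.0738


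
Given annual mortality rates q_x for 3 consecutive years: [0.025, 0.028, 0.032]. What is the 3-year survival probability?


p_k = 1 - q_k for each year
Survival = product of (1 - q_k)
= 0.975 * 0.972 * 0.968
= 0.9174


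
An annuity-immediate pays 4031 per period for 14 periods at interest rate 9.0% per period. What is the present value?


PV = PMT * (1 - (1+i)^(-n)) / i
= 4031 * (1 - (1+0.09)^(-14)) / 0.09
= 4031 * (1 - 0.299246) / 0.09
= 4031 * 7.78615
= 31385.9722


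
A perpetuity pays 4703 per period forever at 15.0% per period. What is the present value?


PV = PMT / i
= 4703 / 0.15
= 31353.3333


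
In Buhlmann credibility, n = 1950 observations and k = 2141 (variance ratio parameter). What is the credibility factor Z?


Z = n / (n + k)
= 1950 / (1950 + 2141)
= 1950 / 4091
= 0.4767


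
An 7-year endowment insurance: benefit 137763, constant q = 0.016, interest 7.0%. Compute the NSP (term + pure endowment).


Term component = 11373.1543
Pure endowment = 7_p_x * v^7 * benefit = 0.893235 * 0.62275 * 137763 = 76632.2958
NSP = 88005.4501


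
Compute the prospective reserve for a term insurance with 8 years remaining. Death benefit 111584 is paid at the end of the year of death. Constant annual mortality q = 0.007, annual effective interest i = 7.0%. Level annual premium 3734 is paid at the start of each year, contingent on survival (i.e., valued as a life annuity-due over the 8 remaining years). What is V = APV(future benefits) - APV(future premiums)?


v = 1/(1+i) = 0.934579
APV(future benefits) per unit = sum_{k=0}^{7} k_p_x * q * v^(k+1) = 0.040891
APV(future benefits) = 111584 * 0.040891 = 4562.7303
Life annuity-due factor ä_{x:8} = sum_{k=0}^{7} k_p_x * v^k = 6.250412
APV(future premiums) = 3734 * 6.250412 = 23339.0367
V = 4562.7303 - 23339.0367
= -18776.3064


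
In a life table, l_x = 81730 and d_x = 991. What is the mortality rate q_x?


q_x = d_x / l_x
= 991 / 81730
= 0.0121


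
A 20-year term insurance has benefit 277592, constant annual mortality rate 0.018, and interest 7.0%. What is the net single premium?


NSP = benefit * sum_{k=0}^{n-1} k_p_x * q * v^(k+1)
With constant q=0.018, v=0.934579
Sum = 0.167788
NSP = 277592 * 0.167788
= 46576.6392


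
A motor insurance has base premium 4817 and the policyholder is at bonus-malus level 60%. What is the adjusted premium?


adjusted = base * BM_level / 100
= 4817 * 60 / 100
= 4817 * 0.6
= 2890.2


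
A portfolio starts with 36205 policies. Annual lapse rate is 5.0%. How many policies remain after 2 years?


remaining = initial * (1 - lapse)^years
= 36205 * (1 - 0.05)^2
= 36205 * 0.9025
= 32675.0125


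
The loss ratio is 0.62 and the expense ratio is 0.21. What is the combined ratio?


Combined ratio = loss ratio + expense ratio
= 0.62 + 0.21
= 0.83


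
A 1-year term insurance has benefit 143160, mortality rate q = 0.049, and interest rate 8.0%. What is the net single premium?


NSP = benefit * q * v
v = 1/(1+i) = 0.925926
NSP = 143160 * 0.049 * 0.925926
= 6495.2222


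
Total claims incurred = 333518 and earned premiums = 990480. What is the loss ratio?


Loss ratio = claims / premiums
= 333518 / 990480
= 0.3367


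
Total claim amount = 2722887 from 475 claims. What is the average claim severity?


severity = total / number
= 2722887 / 475
= 5732.3937


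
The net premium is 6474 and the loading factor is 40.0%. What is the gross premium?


Gross = net * (1 + loading)
= 6474 * (1 + 0.4)
= 6474 * 1.4
= 9063.6


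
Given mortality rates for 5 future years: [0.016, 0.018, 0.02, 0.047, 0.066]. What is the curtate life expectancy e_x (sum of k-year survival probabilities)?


e_x = sum_{k=1}^{n} k_p_x
k_p_x values:
  1_p_x = 0.984
  2_p_x = 0.966288
  3_p_x = 0.946962
  4_p_x = 0.902455
  5_p_x = 0.842893
e_x = 4.6426


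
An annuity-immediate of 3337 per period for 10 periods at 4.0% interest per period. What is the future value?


FV = PMT * ((1+i)^n - 1) / i
= 3337 * ((1.04)^10 - 1) / 0.04
= 3337 * (1.480244 - 1) / 0.04
= 40064.3795


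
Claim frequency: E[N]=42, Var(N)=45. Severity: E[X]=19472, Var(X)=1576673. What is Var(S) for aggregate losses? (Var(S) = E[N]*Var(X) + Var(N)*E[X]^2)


Var(S) = E[N]*Var(X) + Var(N)*E[X]^2
= 42*1576673 + 45*19472^2
= 66220266 + 17062145280
= 1.7128e+10


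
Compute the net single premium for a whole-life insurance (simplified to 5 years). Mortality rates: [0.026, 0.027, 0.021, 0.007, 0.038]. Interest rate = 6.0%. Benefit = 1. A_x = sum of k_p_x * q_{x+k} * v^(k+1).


v = 0.943396
Year 0: k_p_x=1.0, q=0.026, term=0.024528
Year 1: k_p_x=0.974, q=0.027, term=0.023405
Year 2: k_p_x=0.947702, q=0.021, term=0.01671
Year 3: k_p_x=0.9278, q=0.007, term=0.005144
Year 4: k_p_x=0.921306, q=0.038, term=0.026161
A_x = 0.0959


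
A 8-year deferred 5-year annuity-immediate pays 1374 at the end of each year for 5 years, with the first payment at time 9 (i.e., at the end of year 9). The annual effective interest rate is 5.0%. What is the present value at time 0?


PV at time 8 of the 5-year annuity-immediate:
a_n = 1374 * (1-(1+0.05)^(-5))/0.05 = 5948.7009
Discount back 8 years to time 0:
PV = 5948.7009 * (1+0.05)^(-8)
= 5948.7009 * 0.676839
= 4026.315


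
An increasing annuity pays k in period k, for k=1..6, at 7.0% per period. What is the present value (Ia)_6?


(Ia)_n = sum_{k=1}^{n} k * v^k, v = 1/(1+i)
v = 0.934579
Sum computed term by term:
(Ia)_6 = 15.7449


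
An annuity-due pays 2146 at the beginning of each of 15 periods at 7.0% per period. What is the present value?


PV_due = PMT * (1-(1+i)^(-n))/i * (1+i)
PV_immediate = 19545.5835
PV_due = 19545.5835 * 1.07
= 20913.7743


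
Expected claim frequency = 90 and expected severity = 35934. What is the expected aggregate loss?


E[S] = E[N] * E[X]
= 90 * 35934
= 3.2341e+06


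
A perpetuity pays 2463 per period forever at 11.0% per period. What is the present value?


PV = PMT / i
= 2463 / 0.11
= 22390.9091


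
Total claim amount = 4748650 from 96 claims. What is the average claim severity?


severity = total / number
= 4748650 / 96
= 49465.1042


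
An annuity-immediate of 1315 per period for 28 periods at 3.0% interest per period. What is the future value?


FV = PMT * ((1+i)^n - 1) / i
= 1315 * ((1.03)^28 - 1) / 0.03
= 1315 * (2.287928 - 1) / 0.03
= 56454.1631


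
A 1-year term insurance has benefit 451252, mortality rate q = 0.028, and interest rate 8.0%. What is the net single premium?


NSP = benefit * q * v
v = 1/(1+i) = 0.925926
NSP = 451252 * 0.028 * 0.925926
= 11699.1259


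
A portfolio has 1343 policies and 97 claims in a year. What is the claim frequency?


frequency = claims / policies
= 97 / 1343
= 0.0722


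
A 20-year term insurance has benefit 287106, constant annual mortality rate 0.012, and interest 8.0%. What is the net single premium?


NSP = benefit * sum_{k=0}^{n-1} k_p_x * q * v^(k+1)
With constant q=0.012, v=0.925926
Sum = 0.108453
NSP = 287106 * 0.108453
= 31137.59


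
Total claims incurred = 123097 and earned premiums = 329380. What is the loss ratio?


Loss ratio = claims / premiums
= 123097 / 329380
= 0.3737


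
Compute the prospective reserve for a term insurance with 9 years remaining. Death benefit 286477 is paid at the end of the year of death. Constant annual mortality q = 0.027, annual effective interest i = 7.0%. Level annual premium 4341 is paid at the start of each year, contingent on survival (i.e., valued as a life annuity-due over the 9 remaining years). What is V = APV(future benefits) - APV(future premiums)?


v = 1/(1+i) = 0.934579
APV(future benefits) per unit = sum_{k=0}^{8} k_p_x * q * v^(k+1) = 0.160005
APV(future benefits) = 286477 * 0.160005 = 45837.6128
Life annuity-due factor ä_{x:9} = sum_{k=0}^{8} k_p_x * v^k = 6.34092
APV(future premiums) = 4341 * 6.34092 = 27525.9319
V = 45837.6128 - 27525.9319
= 18311.6809


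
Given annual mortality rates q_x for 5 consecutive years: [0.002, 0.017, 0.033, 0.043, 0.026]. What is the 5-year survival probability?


p_k = 1 - q_k for each year
Survival = product of (1 - q_k)
= 0.998 * 0.983 * 0.967 * 0.957 * 0.974
= 0.8843


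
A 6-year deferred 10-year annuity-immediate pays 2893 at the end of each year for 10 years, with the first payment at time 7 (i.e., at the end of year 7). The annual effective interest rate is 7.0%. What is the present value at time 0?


PV at time 6 of the 10-year annuity-immediate:
a_n = 2893 * (1-(1+0.07)^(-10))/0.07 = 20319.2214
Discount back 6 years to time 0:
PV = 20319.2214 * (1+0.07)^(-6)
= 20319.2214 * 0.666342
= 13539.5552


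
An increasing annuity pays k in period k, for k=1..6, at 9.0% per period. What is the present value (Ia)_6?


(Ia)_n = sum_{k=1}^{n} k * v^k, v = 1/(1+i)
v = 0.917431
Sum computed term by term:
(Ia)_6 = 14.5783


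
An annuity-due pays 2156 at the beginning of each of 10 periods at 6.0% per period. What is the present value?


PV_due = PMT * (1-(1+i)^(-n))/i * (1+i)
PV_immediate = 15868.3477
PV_due = 15868.3477 * 1.06
= 16820.4485


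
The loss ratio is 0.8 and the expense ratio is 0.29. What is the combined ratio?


Combined ratio = loss ratio + expense ratio
= 0.8 + 0.29
= 1.09


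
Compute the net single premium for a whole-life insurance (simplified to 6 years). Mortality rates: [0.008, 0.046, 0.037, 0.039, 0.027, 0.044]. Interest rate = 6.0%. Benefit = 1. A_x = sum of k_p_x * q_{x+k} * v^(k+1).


v = 0.943396
Year 0: k_p_x=1.0, q=0.008, term=0.007547
Year 1: k_p_x=0.992, q=0.046, term=0.040612
Year 2: k_p_x=0.946368, q=0.037, term=0.0294
Year 3: k_p_x=0.911352, q=0.039, term=0.028153
Year 4: k_p_x=0.87581, q=0.027, term=0.01767
Year 5: k_p_x=0.852163, q=0.044, term=0.026433
A_x = 0.1498


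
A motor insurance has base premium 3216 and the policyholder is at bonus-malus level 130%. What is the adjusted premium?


adjusted = base * BM_level / 100
= 3216 * 130 / 100
= 3216 * 1.3
= 4180.8


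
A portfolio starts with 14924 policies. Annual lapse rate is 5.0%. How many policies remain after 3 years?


remaining = initial * (1 - lapse)^years
= 14924 * (1 - 0.05)^3
= 14924 * 0.857375
= 12795.4645


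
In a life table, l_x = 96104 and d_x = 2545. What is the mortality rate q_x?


q_x = d_x / l_x
= 2545 / 96104
= 0.0265


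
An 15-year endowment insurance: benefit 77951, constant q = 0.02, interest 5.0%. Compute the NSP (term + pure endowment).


Term component = 14359.3678
Pure endowment = 15_p_x * v^15 * benefit = 0.738569 * 0.481017 * 77951 = 27693.2126
NSP = 42052.5805


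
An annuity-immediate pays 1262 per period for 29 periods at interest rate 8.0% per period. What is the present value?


PV = PMT * (1 - (1+i)^(-n)) / i
= 1262 * (1 - (1+0.08)^(-29)) / 0.08
= 1262 * (1 - 0.107328) / 0.08
= 1262 * 11.158406
= 14081.9084


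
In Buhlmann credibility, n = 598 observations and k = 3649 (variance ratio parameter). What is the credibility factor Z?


Z = n / (n + k)
= 598 / (598 + 3649)
= 598 / 4247
= 0.1408


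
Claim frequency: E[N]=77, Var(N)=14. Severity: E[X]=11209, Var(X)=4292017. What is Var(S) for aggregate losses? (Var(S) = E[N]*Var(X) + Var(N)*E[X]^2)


Var(S) = E[N]*Var(X) + Var(N)*E[X]^2
= 77*4292017 + 14*11209^2
= 330485309 + 1758983534
= 2.0895e+09


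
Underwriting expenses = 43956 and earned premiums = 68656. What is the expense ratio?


Expense ratio = expenses / premiums
= 43956 / 68656
= 0.6402


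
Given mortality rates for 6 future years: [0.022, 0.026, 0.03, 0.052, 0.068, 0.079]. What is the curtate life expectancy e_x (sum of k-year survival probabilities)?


e_x = sum_{k=1}^{n} k_p_x
k_p_x values:
  1_p_x = 0.978
  2_p_x = 0.952572
  3_p_x = 0.923995
  4_p_x = 0.875947
  5_p_x = 0.816383
  6_p_x = 0.751888
e_x = 5.2988


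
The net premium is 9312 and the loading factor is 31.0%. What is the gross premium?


Gross = net * (1 + loading)
= 9312 * (1 + 0.31)
= 9312 * 1.31
= 12198.72


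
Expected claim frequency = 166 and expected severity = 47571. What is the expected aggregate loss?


E[S] = E[N] * E[X]
= 166 * 47571
= 7.8968e+06


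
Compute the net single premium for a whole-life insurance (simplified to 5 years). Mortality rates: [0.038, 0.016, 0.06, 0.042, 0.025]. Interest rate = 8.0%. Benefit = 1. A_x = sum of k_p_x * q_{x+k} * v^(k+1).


v = 0.925926
Year 0: k_p_x=1.0, q=0.038, term=0.035185
Year 1: k_p_x=0.962, q=0.016, term=0.013196
Year 2: k_p_x=0.946608, q=0.06, term=0.045087
Year 3: k_p_x=0.889812, q=0.042, term=0.02747
Year 4: k_p_x=0.852439, q=0.025, term=0.014504
A_x = 0.1354


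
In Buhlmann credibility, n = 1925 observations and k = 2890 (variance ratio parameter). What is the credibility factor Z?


Z = n / (n + k)
= 1925 / (1925 + 2890)
= 1925 / 4815
= 0.3998


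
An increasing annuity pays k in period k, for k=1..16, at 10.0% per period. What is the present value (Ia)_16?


(Ia)_n = sum_{k=1}^{n} k * v^k, v = 1/(1+i)
v = 0.909091
Sum computed term by term:
(Ia)_16 = 51.2401


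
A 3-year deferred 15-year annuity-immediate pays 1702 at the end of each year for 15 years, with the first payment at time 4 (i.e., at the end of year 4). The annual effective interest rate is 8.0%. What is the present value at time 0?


PV at time 3 of the 15-year annuity-immediate:
a_n = 1702 * (1-(1+0.08)^(-15))/0.08 = 14568.2327
Discount back 3 years to time 0:
PV = 14568.2327 * (1+0.08)^(-3)
= 14568.2327 * 0.793832
= 11564.7328


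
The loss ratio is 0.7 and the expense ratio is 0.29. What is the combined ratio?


Combined ratio = loss ratio + expense ratio
= 0.7 + 0.29
= 0.99


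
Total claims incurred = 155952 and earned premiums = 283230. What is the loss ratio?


Loss ratio = claims / premiums
= 155952 / 283230
= 0.5506


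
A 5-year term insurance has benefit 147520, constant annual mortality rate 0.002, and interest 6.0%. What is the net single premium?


NSP = benefit * sum_{k=0}^{n-1} k_p_x * q * v^(k+1)
With constant q=0.002, v=0.943396
Sum = 0.008393
NSP = 147520 * 0.008393
= 1238.1429


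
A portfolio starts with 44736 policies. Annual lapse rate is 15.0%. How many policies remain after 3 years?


remaining = initial * (1 - lapse)^years
= 44736 * (1 - 0.15)^3
= 44736 * 0.614125
= 27473.496


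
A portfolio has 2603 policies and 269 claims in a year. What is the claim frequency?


frequency = claims / policies
= 269 / 2603
= 0.1033


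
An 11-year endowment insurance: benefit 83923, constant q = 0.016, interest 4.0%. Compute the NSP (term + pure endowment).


Term component = 10934.5551
Pure endowment = 11_p_x * v^11 * benefit = 0.837425 * 0.649581 * 83923 = 45652.057
NSP = 56586.6121


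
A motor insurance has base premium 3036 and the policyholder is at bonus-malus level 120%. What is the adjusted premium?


adjusted = base * BM_level / 100
= 3036 * 120 / 100
= 3036 * 1.2
= 3643.2


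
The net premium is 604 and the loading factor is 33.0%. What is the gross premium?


Gross = net * (1 + loading)
= 604 * (1 + 0.33)
= 604 * 1.33
= 803.32


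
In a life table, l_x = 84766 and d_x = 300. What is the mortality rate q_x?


q_x = d_x / l_x
= 300 / 84766
= 0.0035


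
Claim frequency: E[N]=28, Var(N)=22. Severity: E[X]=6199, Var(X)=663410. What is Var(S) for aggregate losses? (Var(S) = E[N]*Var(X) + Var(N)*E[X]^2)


Var(S) = E[N]*Var(X) + Var(N)*E[X]^2
= 28*663410 + 22*6199^2
= 18575480 + 845407222
= 8.6398e+08


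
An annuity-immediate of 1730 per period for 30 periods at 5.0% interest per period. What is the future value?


FV = PMT * ((1+i)^n - 1) / i
= 1730 * ((1.05)^30 - 1) / 0.05
= 1730 * (4.321942 - 1) / 0.05
= 114939.2062


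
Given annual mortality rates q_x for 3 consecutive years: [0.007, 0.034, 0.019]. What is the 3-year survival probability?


p_k = 1 - q_k for each year
Survival = product of (1 - q_k)
= 0.993 * 0.966 * 0.981
= 0.941


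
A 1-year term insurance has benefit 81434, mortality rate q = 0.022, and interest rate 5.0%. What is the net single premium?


NSP = benefit * q * v
v = 1/(1+i) = 0.952381
NSP = 81434 * 0.022 * 0.952381
= 1706.2362


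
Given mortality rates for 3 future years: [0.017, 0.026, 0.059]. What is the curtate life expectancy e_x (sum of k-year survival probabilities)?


e_x = sum_{k=1}^{n} k_p_x
k_p_x values:
  1_p_x = 0.983
  2_p_x = 0.957442
  3_p_x = 0.900953
e_x = 2.8414


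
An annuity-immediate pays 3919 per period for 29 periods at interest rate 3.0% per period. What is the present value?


PV = PMT * (1 - (1+i)^(-n)) / i
= 3919 * (1 - (1+0.03)^(-29)) / 0.03
= 3919 * (1 - 0.424346) / 0.03
= 3919 * 19.188455
= 75199.5535


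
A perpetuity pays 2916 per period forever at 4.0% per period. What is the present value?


PV = PMT / i
= 2916 / 0.04
= 72900.0


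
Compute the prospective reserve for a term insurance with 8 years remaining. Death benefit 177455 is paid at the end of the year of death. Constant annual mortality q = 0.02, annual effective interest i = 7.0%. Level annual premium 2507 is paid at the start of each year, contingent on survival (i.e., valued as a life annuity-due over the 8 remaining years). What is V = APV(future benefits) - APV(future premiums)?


v = 1/(1+i) = 0.934579
APV(future benefits) per unit = sum_{k=0}^{7} k_p_x * q * v^(k+1) = 0.112188
APV(future benefits) = 177455 * 0.112188 = 19908.4073
Life annuity-due factor ä_{x:8} = sum_{k=0}^{7} k_p_x * v^k = 6.002084
APV(future premiums) = 2507 * 6.002084 = 15047.2242
V = 19908.4073 - 15047.2242
= 4861.1831


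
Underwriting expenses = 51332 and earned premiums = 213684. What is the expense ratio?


Expense ratio = expenses / premiums
= 51332 / 213684
= 0.2402


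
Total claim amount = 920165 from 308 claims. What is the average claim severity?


severity = total / number
= 920165 / 308
= 2987.5487


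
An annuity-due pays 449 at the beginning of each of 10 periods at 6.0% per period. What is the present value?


PV_due = PMT * (1-(1+i)^(-n))/i * (1+i)
PV_immediate = 3304.6791
PV_due = 3304.6791 * 1.06
= 3502.9598


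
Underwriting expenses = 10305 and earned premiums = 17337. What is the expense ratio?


Expense ratio = expenses / premiums
= 10305 / 17337
= 0.5944


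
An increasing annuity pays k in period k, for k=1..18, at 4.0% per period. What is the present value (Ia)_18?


(Ia)_n = sum_{k=1}^{n} k * v^k, v = 1/(1+i)
v = 0.961538
Sum computed term by term:
(Ia)_18 = 107.0091


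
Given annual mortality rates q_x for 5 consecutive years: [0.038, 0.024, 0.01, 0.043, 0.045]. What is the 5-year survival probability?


p_k = 1 - q_k for each year
Survival = product of (1 - q_k)
= 0.962 * 0.976 * 0.99 * 0.957 * 0.955
= 0.8495


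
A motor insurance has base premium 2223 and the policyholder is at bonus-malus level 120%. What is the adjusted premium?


adjusted = base * BM_level / 100
= 2223 * 120 / 100
= 2223 * 1.2
= 2667.6


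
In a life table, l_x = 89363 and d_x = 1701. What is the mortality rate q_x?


q_x = d_x / l_x
= 1701 / 89363
= 0.019


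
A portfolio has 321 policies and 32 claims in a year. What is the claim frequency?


frequency = claims / policies
= 32 / 321
= 0.0997


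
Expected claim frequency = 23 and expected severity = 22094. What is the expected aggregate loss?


E[S] = E[N] * E[X]
= 23 * 22094
= 508162


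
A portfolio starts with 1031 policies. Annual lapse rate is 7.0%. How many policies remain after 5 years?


remaining = initial * (1 - lapse)^years
= 1031 * (1 - 0.07)^5
= 1031 * 0.695688
= 717.2547


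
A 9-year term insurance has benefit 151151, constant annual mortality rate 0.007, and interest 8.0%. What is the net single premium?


NSP = benefit * sum_{k=0}^{n-1} k_p_x * q * v^(k+1)
With constant q=0.007, v=0.925926
Sum = 0.042676
NSP = 151151 * 0.042676
= 6450.4815


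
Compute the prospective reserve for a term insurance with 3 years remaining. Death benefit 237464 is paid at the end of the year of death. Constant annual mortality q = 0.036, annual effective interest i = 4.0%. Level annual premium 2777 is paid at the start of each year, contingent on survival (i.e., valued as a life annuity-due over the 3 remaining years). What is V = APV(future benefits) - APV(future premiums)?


v = 1/(1+i) = 0.961538
APV(future benefits) per unit = sum_{k=0}^{2} k_p_x * q * v^(k+1) = 0.096442
APV(future benefits) = 237464 * 0.096442 = 22901.5626
Life annuity-due factor ä_{x:3} = sum_{k=0}^{2} k_p_x * v^k = 2.786109
APV(future premiums) = 2777 * 2.786109 = 7737.026
V = 22901.5626 - 7737.026
= 15164.5367


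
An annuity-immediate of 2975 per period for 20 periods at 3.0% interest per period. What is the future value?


FV = PMT * ((1+i)^n - 1) / i
= 2975 * ((1.03)^20 - 1) / 0.03
= 2975 * (1.806111 - 1) / 0.03
= 79939.3641


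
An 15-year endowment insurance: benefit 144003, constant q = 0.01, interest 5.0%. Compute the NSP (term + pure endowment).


Term component = 14071.4266
Pure endowment = 15_p_x * v^15 * benefit = 0.860058 * 0.481017 * 144003 = 59574.4406
NSP = 73645.8671


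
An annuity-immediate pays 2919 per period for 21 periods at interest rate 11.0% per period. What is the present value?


PV = PMT * (1 - (1+i)^(-n)) / i
= 2919 * (1 - (1+0.11)^(-21)) / 0.11
= 2919 * (1 - 0.111742) / 0.11
= 2919 * 8.07507
= 23571.1304


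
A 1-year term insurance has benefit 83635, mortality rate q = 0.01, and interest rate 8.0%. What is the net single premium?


NSP = benefit * q * v
v = 1/(1+i) = 0.925926
NSP = 83635 * 0.01 * 0.925926
= 774.3981


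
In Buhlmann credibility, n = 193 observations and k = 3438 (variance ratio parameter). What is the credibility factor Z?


Z = n / (n + k)
= 193 / (193 + 3438)
= 193 / 3631
= 0.0532


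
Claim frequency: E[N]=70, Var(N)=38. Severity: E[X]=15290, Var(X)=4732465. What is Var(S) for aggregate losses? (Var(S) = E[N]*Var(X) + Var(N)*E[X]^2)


Var(S) = E[N]*Var(X) + Var(N)*E[X]^2
= 70*4732465 + 38*15290^2
= 331272550 + 8883795800
= 9.2151e+09


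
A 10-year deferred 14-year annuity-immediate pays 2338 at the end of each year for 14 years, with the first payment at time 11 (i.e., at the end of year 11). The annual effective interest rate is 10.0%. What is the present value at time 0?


PV at time 10 of the 14-year annuity-immediate:
a_n = 2338 * (1-(1+0.1)^(-14))/0.1 = 17223.3153
Discount back 10 years to time 0:
PV = 17223.3153 * (1+0.1)^(-10)
= 17223.3153 * 0.385543
= 6640.3336


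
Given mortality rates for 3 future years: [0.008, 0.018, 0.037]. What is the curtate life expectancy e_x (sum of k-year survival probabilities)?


e_x = sum_{k=1}^{n} k_p_x
k_p_x values:
  1_p_x = 0.992
  2_p_x = 0.974144
  3_p_x = 0.938101
e_x = 2.9042


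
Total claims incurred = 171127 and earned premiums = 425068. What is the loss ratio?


Loss ratio = claims / premiums
= 171127 / 425068
= 0.4026


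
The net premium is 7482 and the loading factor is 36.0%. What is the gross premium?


Gross = net * (1 + loading)
= 7482 * (1 + 0.36)
= 7482 * 1.36
= 10175.52


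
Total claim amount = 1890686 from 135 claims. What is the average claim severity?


severity = total / number
= 1890686 / 135
= 14005.0815


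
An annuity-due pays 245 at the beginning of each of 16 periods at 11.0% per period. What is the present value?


PV_due = PMT * (1-(1+i)^(-n))/i * (1+i)
PV_immediate = 1807.8946
PV_due = 1807.8946 * 1.11
= 2006.763


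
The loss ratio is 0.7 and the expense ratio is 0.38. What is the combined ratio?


Combined ratio = loss ratio + expense ratio
= 0.7 + 0.38
= 1.08


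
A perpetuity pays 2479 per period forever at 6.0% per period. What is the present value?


PV = PMT / i
= 2479 / 0.06
= 41316.6667


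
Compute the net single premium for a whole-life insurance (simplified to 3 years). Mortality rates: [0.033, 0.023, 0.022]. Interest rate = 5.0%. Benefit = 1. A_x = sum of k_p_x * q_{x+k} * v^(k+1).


v = 0.952381
Year 0: k_p_x=1.0, q=0.033, term=0.031429
Year 1: k_p_x=0.967, q=0.023, term=0.020173
Year 2: k_p_x=0.944759, q=0.022, term=0.017955
A_x = 0.0696


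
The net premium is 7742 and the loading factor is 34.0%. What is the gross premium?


Gross = net * (1 + loading)
= 7742 * (1 + 0.34)
= 7742 * 1.34
= 10374.28


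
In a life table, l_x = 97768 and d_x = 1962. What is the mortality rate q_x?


q_x = d_x / l_x
= 1962 / 97768
= 0.0201


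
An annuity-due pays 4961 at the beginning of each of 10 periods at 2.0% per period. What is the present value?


PV_due = PMT * (1-(1+i)^(-n))/i * (1+i)
PV_immediate = 44562.6042
PV_due = 44562.6042 * 1.02
= 45453.8563


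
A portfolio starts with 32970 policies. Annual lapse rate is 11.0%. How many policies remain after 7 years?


remaining = initial * (1 - lapse)^years
= 32970 * (1 - 0.11)^7
= 32970 * 0.442313
= 14583.0711


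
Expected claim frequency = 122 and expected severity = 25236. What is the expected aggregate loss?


E[S] = E[N] * E[X]
= 122 * 25236
= 3.0788e+06


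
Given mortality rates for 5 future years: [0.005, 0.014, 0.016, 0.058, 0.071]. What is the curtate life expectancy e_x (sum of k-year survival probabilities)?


e_x = sum_{k=1}^{n} k_p_x
k_p_x values:
  1_p_x = 0.995
  2_p_x = 0.98107
  3_p_x = 0.965373
  4_p_x = 0.909381
  5_p_x = 0.844815
e_x = 4.6956


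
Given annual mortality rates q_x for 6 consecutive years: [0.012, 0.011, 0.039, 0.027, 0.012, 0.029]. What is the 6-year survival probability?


p_k = 1 - q_k for each year
Survival = product of (1 - q_k)
= 0.988 * 0.989 * 0.961 * 0.973 * 0.988 * 0.971
= 0.8765


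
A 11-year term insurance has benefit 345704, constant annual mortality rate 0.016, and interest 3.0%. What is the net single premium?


NSP = benefit * sum_{k=0}^{n-1} k_p_x * q * v^(k+1)
With constant q=0.016, v=0.970874
Sum = 0.1374
NSP = 345704 * 0.1374
= 47499.8665


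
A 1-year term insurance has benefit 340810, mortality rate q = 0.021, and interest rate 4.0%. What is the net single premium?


NSP = benefit * q * v
v = 1/(1+i) = 0.961538
NSP = 340810 * 0.021 * 0.961538
= 6881.7404


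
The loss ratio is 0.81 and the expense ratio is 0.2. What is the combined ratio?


Combined ratio = loss ratio + expense ratio
= 0.81 + 0.2
= 1.01


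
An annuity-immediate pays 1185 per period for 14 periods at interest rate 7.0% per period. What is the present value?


PV = PMT * (1 - (1+i)^(-n)) / i
= 1185 * (1 - (1+0.07)^(-14)) / 0.07
= 1185 * (1 - 0.387817) / 0.07
= 1185 * 8.745468
= 10363.3796


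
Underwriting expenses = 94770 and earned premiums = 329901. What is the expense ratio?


Expense ratio = expenses / premiums
= 94770 / 329901
= 0.2873


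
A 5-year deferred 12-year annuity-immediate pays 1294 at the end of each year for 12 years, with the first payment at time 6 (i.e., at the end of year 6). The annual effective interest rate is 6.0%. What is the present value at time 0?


PV at time 5 of the 12-year annuity-immediate:
a_n = 1294 * (1-(1+0.06)^(-12))/0.06 = 10848.6941
Discount back 5 years to time 0:
PV = 10848.6941 * (1+0.06)^(-5)
= 10848.6941 * 0.747258
= 8106.7753


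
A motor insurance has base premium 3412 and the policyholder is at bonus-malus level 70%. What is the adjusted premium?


adjusted = base * BM_level / 100
= 3412 * 70 / 100
= 3412 * 0.7
= 2388.4


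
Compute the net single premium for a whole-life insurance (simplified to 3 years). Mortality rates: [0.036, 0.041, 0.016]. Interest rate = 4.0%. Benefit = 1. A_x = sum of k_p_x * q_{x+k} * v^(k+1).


v = 0.961538
Year 0: k_p_x=1.0, q=0.036, term=0.034615
Year 1: k_p_x=0.964, q=0.041, term=0.036542
Year 2: k_p_x=0.924476, q=0.016, term=0.01315
A_x = 0.0843


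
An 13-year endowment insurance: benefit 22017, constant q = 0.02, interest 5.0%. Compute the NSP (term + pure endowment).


Term component = 3725.094
Pure endowment = 13_p_x * v^13 * benefit = 0.769022 * 0.530321 * 22017 = 8979.1709
NSP = 12704.2649


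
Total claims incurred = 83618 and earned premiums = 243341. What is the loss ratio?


Loss ratio = claims / premiums
= 83618 / 243341
= 0.3436


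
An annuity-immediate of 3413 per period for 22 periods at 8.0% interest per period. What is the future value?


FV = PMT * ((1+i)^n - 1) / i
= 3413 * ((1.08)^22 - 1) / 0.08
= 3413 * (5.43654 - 1) / 0.08
= 189273.9054


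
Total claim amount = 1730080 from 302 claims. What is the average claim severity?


severity = total / number
= 1730080 / 302
= 5728.7417


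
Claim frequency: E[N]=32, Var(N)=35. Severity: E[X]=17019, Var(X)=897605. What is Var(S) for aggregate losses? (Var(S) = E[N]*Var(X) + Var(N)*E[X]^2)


Var(S) = E[N]*Var(X) + Var(N)*E[X]^2
= 32*897605 + 35*17019^2
= 28723360 + 10137622635
= 1.0166e+10


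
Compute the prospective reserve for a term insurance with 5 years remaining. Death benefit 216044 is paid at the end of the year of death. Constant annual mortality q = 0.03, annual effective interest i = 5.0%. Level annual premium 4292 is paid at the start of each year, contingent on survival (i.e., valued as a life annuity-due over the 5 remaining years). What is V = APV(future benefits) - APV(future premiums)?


v = 1/(1+i) = 0.952381
APV(future benefits) per unit = sum_{k=0}^{4} k_p_x * q * v^(k+1) = 0.122685
APV(future benefits) = 216044 * 0.122685 = 26505.3112
Life annuity-due factor ä_{x:5} = sum_{k=0}^{4} k_p_x * v^k = 4.293967
APV(future premiums) = 4292 * 4.293967 = 18429.7081
V = 26505.3112 - 18429.7081
= 8075.6031


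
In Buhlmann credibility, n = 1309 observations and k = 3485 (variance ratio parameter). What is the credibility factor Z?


Z = n / (n + k)
= 1309 / (1309 + 3485)
= 1309 / 4794
= 0.273


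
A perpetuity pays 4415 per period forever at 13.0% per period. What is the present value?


PV = PMT / i
= 4415 / 0.13
= 33961.5385


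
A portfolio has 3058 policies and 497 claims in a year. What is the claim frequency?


frequency = claims / policies
= 497 / 3058
= 0.1625


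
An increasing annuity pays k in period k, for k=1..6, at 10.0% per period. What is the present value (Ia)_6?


(Ia)_n = sum_{k=1}^{n} k * v^k, v = 1/(1+i)
v = 0.909091
Sum computed term by term:
(Ia)_6 = 14.0394


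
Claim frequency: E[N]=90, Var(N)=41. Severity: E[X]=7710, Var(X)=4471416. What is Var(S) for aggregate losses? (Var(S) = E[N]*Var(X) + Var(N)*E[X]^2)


Var(S) = E[N]*Var(X) + Var(N)*E[X]^2
= 90*4471416 + 41*7710^2
= 402427440 + 2437208100
= 2.8396e+09


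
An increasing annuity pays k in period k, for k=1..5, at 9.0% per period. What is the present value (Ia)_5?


(Ia)_n = sum_{k=1}^{n} k * v^k, v = 1/(1+i)
v = 0.917431
Sum computed term by term:
(Ia)_5 = 11.0007


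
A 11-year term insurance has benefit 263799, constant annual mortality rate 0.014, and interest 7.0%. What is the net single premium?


NSP = benefit * sum_{k=0}^{n-1} k_p_x * q * v^(k+1)
With constant q=0.014, v=0.934579
Sum = 0.09886
NSP = 263799 * 0.09886
= 26079.1335


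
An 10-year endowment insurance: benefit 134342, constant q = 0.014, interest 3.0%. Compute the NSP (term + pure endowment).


Term component = 15121.3405
Pure endowment = 10_p_x * v^10 * benefit = 0.868499 * 0.744094 * 134342 = 86817.7871
NSP = 101939.1276


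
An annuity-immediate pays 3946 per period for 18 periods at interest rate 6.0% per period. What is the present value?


PV = PMT * (1 - (1+i)^(-n)) / i
= 3946 * (1 - (1+0.06)^(-18)) / 0.06
= 3946 * (1 - 0.350344) / 0.06
= 3946 * 10.827603
= 42725.7233
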